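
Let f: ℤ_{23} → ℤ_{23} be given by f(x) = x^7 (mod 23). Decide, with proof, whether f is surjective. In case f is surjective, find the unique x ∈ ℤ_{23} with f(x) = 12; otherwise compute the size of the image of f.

8

Since 23 is prime, the nonzero elements of ℤ_{23} form a cyclic group of order 22.
As gcd(7, 22) = 1, raising to the 7th power is a bijection on this group: if x_1^7 ≡ x_2^7 then (x_1x_2^{−1})^7 = 1, and the only element of order dividing gcd(7, 22) = 1 is 1, so x_1 = x_2.
With f(0) = 0 this makes f injective on all of ℤ_{23}, hence bijective (finite equal-size domain and codomain). In particular f is surjective.
Since f is surjective, we find the preimage of 12. The inverse of x ↦ x^7 on (ℤ_{23})^× is x ↦ x^19, because 7·19 = 133 = 6·22 + 1 ≡ 1 (mod 22) and x^{22} = 1 for x ≠ 0 (Fermat). So f⁻¹(12) = 12^19 mod 23.
Repeated squaring mod 23: 12^1 ≡ 12, 12^2 ≡ 12² = 144 ≡ 6, 12^4 ≡ 6² = 36 ≡ 13, 12^8 ≡ 13² = 169 ≡ 8, 12^16 ≡ 8² = 64 ≡ 18. Since 19 = 16 + 2 + 1, 12^19 ≡ 18·6·12: 18·6 = 108 ≡ 16, then 16·12 = 192 ≡ 8. So 12^19 ≡ 8 (mod 23).
Hence f⁻¹(12) = 8.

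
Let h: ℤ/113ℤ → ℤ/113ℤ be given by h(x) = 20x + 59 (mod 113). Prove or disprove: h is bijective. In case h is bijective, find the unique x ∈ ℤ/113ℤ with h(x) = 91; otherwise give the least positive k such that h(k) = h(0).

92

If h(x_1) = h(x_2), then 20x_1 ≡ 20x_2 (mod 113). Because gcd(20, 113) = 1, we may cancel 20 to get x_1 ≡ x_2 (mod 113).
We now compute 20⁻¹ mod 113 explicitly. Euclid's algorithm: 113 = 5·20 + 13, 20 = 1·13 + 7, 13 = 1·7 + 6, 7 = 1·6 + 1; back-substituting gives 1 = 17·20 − 3·113, so 20⁻¹ ≡ 17 (mod 113).
For any y ∈ ℤ/113ℤ, x = 17(y − 59) mod 113 satisfies h(x) = 20·17(y − 59) + 59 ≡ y (since 20·17 ≡ 1 mod 113). So every y has a preimage.
Therefore h is bijective.
Since h is bijective, we find h⁻¹(91): we need 20x ≡ 91 − 59 ≡ 32 (mod 113). Using 20⁻¹ = 17: x ≡ 17·32 = 544 = 4·113 + 92, so x = 92.
Check: h(92) = 20·92 + 59 = 1899 = 16·113 + 91 ≡ 91 (mod 113).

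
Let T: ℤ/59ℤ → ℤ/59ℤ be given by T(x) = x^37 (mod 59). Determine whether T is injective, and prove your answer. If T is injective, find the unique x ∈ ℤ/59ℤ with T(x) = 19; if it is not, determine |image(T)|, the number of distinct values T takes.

Since 59 is prime, the nonzero elements of ℤ/59ℤ form a cyclic group of order 58.
As gcd(37, 58) = 1, raising to the 37th power is a bijection on this group: if u^37 ≡ v^37 then (uv^{−1})^37 = 1, and the only element of order dividing gcd(37, 58) = 1 is 1, so u = v.
With T(0) = 0 this makes T injective on all of ℤ/59ℤ, hence bijective (finite equal-size domain and codomain). In particular T is injective.
Since T is injective, we find the preimage of 19. The inverse of x ↦ x^37 on (ℤ/59ℤ)^× is x ↦ x^11, because 37·11 = 407 = 7·58 + 1 ≡ 1 (mod 58) and x^{58} = 1 for x ≠ 0 (Fermat). So T⁻¹(19) = 19^11 mod 59.
Repeated squaring mod 59: 19^1 ≡ 19, 19^2 ≡ 19² = 361 ≡ 7, 19^4 ≡ 7² = 49, 19^8 ≡ 49² = 2401 ≡ 41. Since 11 = 8 + 2 + 1, 19^11 ≡ 41·7·19: 41·7 = 287 ≡ 51, then 51·19 = 969 ≡ 25. So 19^11 ≡ 25 (mod 59).
Hence T⁻¹(19) = 25.

25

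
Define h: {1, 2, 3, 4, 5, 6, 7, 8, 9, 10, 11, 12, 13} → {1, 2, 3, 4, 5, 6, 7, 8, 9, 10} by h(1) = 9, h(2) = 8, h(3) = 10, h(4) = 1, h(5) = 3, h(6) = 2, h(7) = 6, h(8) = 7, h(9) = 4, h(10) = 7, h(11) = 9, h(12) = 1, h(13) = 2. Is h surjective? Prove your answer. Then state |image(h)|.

9

No element maps to 5, so h is not surjective.
The image of h is {1, 2, 3, 4, 6, 7, 8, 9, 10}, which has 9 elements.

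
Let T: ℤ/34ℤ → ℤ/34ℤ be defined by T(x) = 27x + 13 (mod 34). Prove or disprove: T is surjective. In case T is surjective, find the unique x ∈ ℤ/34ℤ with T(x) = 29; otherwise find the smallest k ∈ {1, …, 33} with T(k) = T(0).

22

Recall that surjectivity means every element of the codomain has a preimage under T.
Since gcd(27, 34) = 1, 27 is invertible modulo 34. Euclid's algorithm: 34 = 1·27 + 7, 27 = 3·7 + 6, 7 = 1·6 + 1; back-substituting gives 1 = 29·27 − 23·34, so 27⁻¹ ≡ 29 (mod 34).
Then y ↦ 29(y − 13) is a two-sided inverse to T, so every y ∈ ℤ/34ℤ has a preimage.
Therefore T is surjective.
Since T is surjective, we compute T⁻¹(29): solve 27x + 13 ≡ 29 (mod 34), i.e. 27x ≡ 16 (mod 34).
Multiplying by 27⁻¹ = 29 gives x ≡ 29·16 = 464 = 13·34 + 22 ≡ 22 (mod 34).
Check: T(22) = 27·22 + 13 = 607 = 17·34 + 29 ≡ 29 (mod 34).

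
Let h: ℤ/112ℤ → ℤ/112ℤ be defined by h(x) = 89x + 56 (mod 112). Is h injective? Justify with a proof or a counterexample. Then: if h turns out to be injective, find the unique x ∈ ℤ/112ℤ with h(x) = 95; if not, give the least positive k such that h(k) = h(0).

Recall: h is injective if h(u) = h(v) implies u = v.
If h(u) = h(v), then 89u ≡ 89v (mod 112). Because gcd(89, 112) = 1, we may cancel 89 to get u ≡ v (mod 112).
So h is injective.
We now compute 89⁻¹ mod 112 explicitly. Euclid's algorithm: 112 = 1·89 + 23, 89 = 3·23 + 20, 23 = 1·20 + 3, 20 = 6·3 + 2, 3 = 1·2 + 1; back-substituting gives 1 = 73·89 − 58·112, so 89⁻¹ ≡ 73 (mod 112).
Since h is injective, we find h⁻¹(95): we need 89x ≡ 95 − 56 ≡ 39 (mod 112). Using 89⁻¹ = 73: x ≡ 73·39 = 2847 = 25·112 + 47, so x = 47.
Check: h(47) = 89·47 + 56 = 4239 = 37·112 + 95 ≡ 95 (mod 112).

47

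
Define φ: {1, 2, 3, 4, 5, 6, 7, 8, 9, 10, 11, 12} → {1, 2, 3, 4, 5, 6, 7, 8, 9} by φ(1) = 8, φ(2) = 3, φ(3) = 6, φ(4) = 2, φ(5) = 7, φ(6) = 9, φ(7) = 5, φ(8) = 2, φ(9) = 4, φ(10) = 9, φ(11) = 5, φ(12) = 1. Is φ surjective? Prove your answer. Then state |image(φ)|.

9

Every element of the codomain has a preimage: 1 = φ(12), 2 = φ(4), 3 = φ(2), 4 = φ(9), 5 = φ(7), 6 = φ(3), 7 = φ(5), 8 = φ(1), 9 = φ(6).
Hence φ is surjective.
The image of φ is {1, 2, 3, 4, 5, 6, 7, 8, 9}, which has 9 elements.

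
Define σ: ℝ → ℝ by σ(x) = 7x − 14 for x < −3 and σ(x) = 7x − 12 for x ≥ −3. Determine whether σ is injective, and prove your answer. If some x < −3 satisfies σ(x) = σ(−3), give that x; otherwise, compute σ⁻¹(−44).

Both pieces are strictly increasing (slopes 7 and 7), so each is injective on its own interval.
The left piece maps (−∞, −3) onto (−∞, −35); the right piece maps [−3, ∞) onto [−33, ∞).
These images are disjoint, so no value is attained by both pieces. So σ is injective.
Because the two images are disjoint, no x < −3 has σ(x) = σ(−3), so we compute σ⁻¹(−44): −44 lies in (−∞, −35), so solve 7x − 14 = −44: x = (−44 + 14)/7 = −30/7.

-30/7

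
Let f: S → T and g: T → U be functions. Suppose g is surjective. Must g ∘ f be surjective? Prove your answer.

No. Take S = {0}, T = U = {0, 1, 2}, f(0) = 0, and g = identity (surjective).
Then (g ∘ f)(0) = 0, and 2 ∈ U has no preimage under g ∘ f, so g ∘ f is not surjective.

not surjective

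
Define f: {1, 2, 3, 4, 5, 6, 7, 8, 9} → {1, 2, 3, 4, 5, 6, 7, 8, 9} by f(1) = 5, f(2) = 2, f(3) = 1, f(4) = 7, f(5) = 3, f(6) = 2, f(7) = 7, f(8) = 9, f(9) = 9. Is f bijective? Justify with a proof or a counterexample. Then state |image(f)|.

f(2) = 2 = f(6) with 2 ≠ 6, so f is not injective, hence not bijective.
The image of f is {1, 2, 3, 5, 7, 9}, which has 6 elements.

6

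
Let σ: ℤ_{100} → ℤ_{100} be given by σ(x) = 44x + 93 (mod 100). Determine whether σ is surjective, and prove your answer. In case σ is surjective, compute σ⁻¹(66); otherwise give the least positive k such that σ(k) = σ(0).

Recall: σ is surjective if every y in the codomain equals σ(x) for some x in the domain.
Since gcd(44, 100) = 4, we have 44x ≡ 0 (mod 4) for all x, so σ(x) ≡ 1 (mod 4).
But 0 ≢ 1 (mod 4), so 0 ∈ ℤ_{100} has no preimage. Hence σ is not surjective.
Since σ is not surjective, we find the least positive k with σ(k) = σ(0): this means 44k ≡ 0 (mod 100), i.e. 100 ∣ 44k. Since gcd(44, 100) = 4, dividing through by 4 this holds exactly when 25 ∣ 11k, and as gcd(11, 25) = 1, exactly when 25 ∣ k.
The smallest positive such k is 25.

25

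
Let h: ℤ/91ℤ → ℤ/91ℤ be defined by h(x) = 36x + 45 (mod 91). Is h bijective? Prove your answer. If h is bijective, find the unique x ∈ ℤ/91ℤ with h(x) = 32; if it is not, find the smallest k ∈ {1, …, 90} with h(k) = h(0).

78

If h(x_1) = h(x_2), then 36x_1 ≡ 36x_2 (mod 91). Because gcd(36, 91) = 1, we may cancel 36 to get x_1 ≡ x_2 (mod 91).
We now compute 36⁻¹ mod 91 explicitly. Euclid's algorithm: 91 = 2·36 + 19, 36 = 1·19 + 17, 19 = 1·17 + 2, 17 = 8·2 + 1; back-substituting gives 1 = 43·36 − 17·91, so 36⁻¹ ≡ 43 (mod 91).
Then y ↦ 43(y − 45) is a two-sided inverse to h, so every y ∈ ℤ/91ℤ has a preimage.
Therefore h is bijective.
Since h is bijective, we compute h⁻¹(32): solve 36x + 45 ≡ 32 (mod 91), i.e. 36x ≡ 78 (mod 91).
Multiplying by 36⁻¹ = 43 gives x ≡ 43·78 = 3354 = 36·91 + 78 ≡ 78 (mod 91).
Check: h(78) = 36·78 + 45 = 2853 = 31·91 + 32 ≡ 32 (mod 91).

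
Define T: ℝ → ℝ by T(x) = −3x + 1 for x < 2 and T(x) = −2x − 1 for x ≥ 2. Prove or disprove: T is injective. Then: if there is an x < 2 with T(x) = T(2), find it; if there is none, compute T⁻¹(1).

0

Both pieces are strictly decreasing (slopes −3 and −2), so each is injective on its own interval.
The left piece maps (−∞, 2) onto (−5, ∞); the right piece maps [2, ∞) onto (−∞, −5].
These images are disjoint, so no value is attained by both pieces. Thus T is injective.
Because the two images are disjoint, no x < 2 has T(x) = T(2), so we compute T⁻¹(1): 1 lies in (−5, ∞), so solve −3x + 1 = 1: x = (1 − 1)/(−3) = 0.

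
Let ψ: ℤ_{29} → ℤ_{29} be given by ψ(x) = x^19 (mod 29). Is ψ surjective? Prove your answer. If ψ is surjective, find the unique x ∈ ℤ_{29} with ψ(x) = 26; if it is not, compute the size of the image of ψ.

2

Since 29 is prime, the nonzero elements of ℤ_{29} form a cyclic group of order 28.
As gcd(19, 28) = 1, raising to the 19th power is a bijection on this group: if u^19 ≡ v^19 then (uv^{−1})^19 = 1, and the only element of order dividing gcd(19, 28) = 1 is 1, so u = v.
With ψ(0) = 0 this makes ψ injective on all of ℤ_{29}, hence bijective (finite equal-size domain and codomain). In particular ψ is surjective.
Since ψ is surjective, we find the preimage of 26. The inverse of x ↦ x^19 on (ℤ_{29})^× is x ↦ x^3, because 19·3 = 57 = 2·28 + 1 ≡ 1 (mod 28) and x^{28} = 1 for x ≠ 0 (Fermat). So ψ⁻¹(26) = 26^3 mod 29.
Repeated squaring mod 29: 26^1 ≡ 26, 26^2 ≡ 26² = 676 ≡ 9. Since 3 = 2 + 1, 26^3 ≡ 9·26: 9·26 = 234 ≡ 2. So 26^3 ≡ 2 (mod 29).
Hence ψ⁻¹(26) = 2.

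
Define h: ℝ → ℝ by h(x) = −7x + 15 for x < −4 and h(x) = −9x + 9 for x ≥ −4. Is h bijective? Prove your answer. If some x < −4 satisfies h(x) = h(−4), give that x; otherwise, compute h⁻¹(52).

Both pieces are strictly decreasing (slopes −7 and −9), so each is injective on its own interval.
The left piece maps (−∞, −4) onto (43, ∞); the right piece maps [−4, ∞) onto (−∞, 45].
These images overlap. In particular h(−4) = 45 (right piece), and solving −7x + 15 = 45 on the left piece gives x = −30/7 < −4.
So h(−30/7) = h(−4) with −30/7 ≠ −4, and h is not injective, hence not bijective. This x = −30/7 is the requested value below −4.

-30/7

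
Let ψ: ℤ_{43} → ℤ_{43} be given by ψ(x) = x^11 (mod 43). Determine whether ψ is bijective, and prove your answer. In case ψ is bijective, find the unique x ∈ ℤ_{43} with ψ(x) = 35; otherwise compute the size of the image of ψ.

21

Since 43 is prime, the nonzero elements of ℤ_{43} form a cyclic group of order 42.
As gcd(11, 42) = 1, raising to the 11th power is a bijection on this group: if x_1^11 ≡ x_2^11 then (x_1x_2^{−1})^11 = 1, and the only element of order dividing gcd(11, 42) = 1 is 1, so x_1 = x_2.
With ψ(0) = 0 this makes ψ injective on all of ℤ_{43}, hence bijective (finite equal-size domain and codomain). In particular ψ is bijective.
Since ψ is bijective, we find the preimage of 35. The inverse of x ↦ x^11 on (ℤ_{43})^× is x ↦ x^23, because 11·23 = 253 = 6·42 + 1 ≡ 1 (mod 42) and x^{42} = 1 for x ≠ 0 (Fermat). So ψ⁻¹(35) = 35^23 mod 43.
Repeated squaring mod 43: 35^1 ≡ 35, 35^2 ≡ 35² = 1225 ≡ 21, 35^4 ≡ 21² = 441 ≡ 11, 35^8 ≡ 11² = 121 ≡ 35, 35^16 ≡ 35² = 1225 ≡ 21. Since 23 = 16 + 4 + 2 + 1, 35^23 ≡ 21·11·21·35: 21·11 = 231 ≡ 16, then 16·21 = 336 ≡ 35, then 35·35 = 1225 ≡ 21. So 35^23 ≡ 21 (mod 43).
Hence ψ⁻¹(35) = 21.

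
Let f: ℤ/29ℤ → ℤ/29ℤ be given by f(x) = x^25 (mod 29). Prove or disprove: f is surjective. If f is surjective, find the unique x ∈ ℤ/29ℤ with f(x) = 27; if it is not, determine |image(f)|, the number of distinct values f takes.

Since 29 is prime, the nonzero elements of ℤ/29ℤ form a cyclic group of order 28.
As gcd(25, 28) = 1, raising to the 25th power is a bijection on this group: if x_1^25 ≡ x_2^25 then (x_1x_2^{−1})^25 = 1, and the only element of order dividing gcd(25, 28) = 1 is 1, so x_1 = x_2.
With f(0) = 0 this makes f injective on all of ℤ/29ℤ, hence bijective (finite equal-size domain and codomain). In particular f is surjective.
Since f is surjective, we find the preimage of 27. The inverse of x ↦ x^25 on (ℤ/29ℤ)^× is x ↦ x^9, because 25·9 = 225 = 8·28 + 1 ≡ 1 (mod 28) and x^{28} = 1 for x ≠ 0 (Fermat). So f⁻¹(27) = 27^9 mod 29.
Repeated squaring mod 29: 27^1 ≡ 27, 27^2 ≡ 27² = 729 ≡ 4, 27^4 ≡ 4² = 16, 27^8 ≡ 16² = 256 ≡ 24. Since 9 = 8 + 1, 27^9 ≡ 24·27: 24·27 = 648 ≡ 10. So 27^9 ≡ 10 (mod 29).
Hence f⁻¹(27) = 10.

10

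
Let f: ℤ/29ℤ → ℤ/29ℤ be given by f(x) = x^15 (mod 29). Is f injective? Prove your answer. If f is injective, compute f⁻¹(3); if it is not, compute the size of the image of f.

26

Since 29 is prime, the nonzero elements of ℤ/29ℤ form a cyclic group of order 28.
As gcd(15, 28) = 1, raising to the 15th power is a bijection on this group: if s^15 ≡ t^15 then (st^{−1})^15 = 1, and the only element of order dividing gcd(15, 28) = 1 is 1, so s = t.
With f(0) = 0 this makes f injective on all of ℤ/29ℤ, hence bijective (finite equal-size domain and codomain). In particular f is injective.
Since f is injective, we find the preimage of 3. The inverse of x ↦ x^15 on (ℤ/29ℤ)^× is x ↦ x^15, because 15·15 = 225 = 8·28 + 1 ≡ 1 (mod 28) and x^{28} = 1 for x ≠ 0 (Fermat). So f⁻¹(3) = 3^15 mod 29.
Repeated squaring mod 29: 3^1 ≡ 3, 3^2 ≡ 3² = 9, 3^4 ≡ 9² = 81 ≡ 23, 3^8 ≡ 23² = 529 ≡ 7. Since 15 = 8 + 4 + 2 + 1, 3^15 ≡ 7·23·9·3: 7·23 = 161 ≡ 16, then 16·9 = 144 ≡ 28, then 28·3 = 84 ≡ 26. So 3^15 ≡ 26 (mod 29).
Hence f⁻¹(3) = 26.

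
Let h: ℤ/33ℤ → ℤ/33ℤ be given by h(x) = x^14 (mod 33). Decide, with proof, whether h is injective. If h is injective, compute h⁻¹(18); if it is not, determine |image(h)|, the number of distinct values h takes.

h(4): Repeated squaring mod 33: 4^1 ≡ 4, 4^2 ≡ 4² = 16, 4^4 ≡ 16² = 256 ≡ 25, 4^8 ≡ 25² = 625 ≡ 31. Since 14 = 8 + 4 + 2, 4^14 ≡ 31·25·16: 31·25 = 775 ≡ 16, then 16·16 = 256 ≡ 25. So 4^14 ≡ 25 (mod 33).
h(7): Repeated squaring mod 33: 7^1 ≡ 7, 7^2 ≡ 7² = 49 ≡ 16, 7^4 ≡ 16² = 256 ≡ 25, 7^8 ≡ 25² = 625 ≡ 31. Since 14 = 8 + 4 + 2, 7^14 ≡ 31·25·16: 31·25 = 775 ≡ 16, then 16·16 = 256 ≡ 25. So 7^14 ≡ 25 (mod 33).
So h(4) = h(7) = 25 while 4 ≠ 7, therefore h is not injective.
Since h is not injective, we determine |image(h)|. Computing x^14 mod 33 for each x (by repeated squaring, reducing mod 33 at every step), the values h(0), h(1), …, h(32) are: 0, 1, 16, 15, 25, 31, 9, 25, 4, 27, 1, 22, 12, 16, 4, 3, 31, 31, 3, 4, 16, 12, 22, 1, 27, 4, 25, 9, 31, 25, 15, 16, 1.
The distinct values are {0, 1, 3, 4, 9, 12, 15, 16, 22, 25, 27, 31}; there are 12 of them.

12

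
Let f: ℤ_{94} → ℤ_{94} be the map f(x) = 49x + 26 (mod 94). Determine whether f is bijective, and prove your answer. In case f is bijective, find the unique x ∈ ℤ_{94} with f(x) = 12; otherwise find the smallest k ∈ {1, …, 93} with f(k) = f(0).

Suppose f(u) = f(v) in ℤ_{94}. Then 49u + 26 ≡ 49v + 26 (mod 94), therefore 49(u − v) ≡ 0 (mod 94).
Since gcd(49, 94) = 1, 49 is invertible modulo 94, so u − v ≡ 0 (mod 94), i.e. u = v.
We now compute 49⁻¹ mod 94 explicitly. Euclid's algorithm: 94 = 1·49 + 45, 49 = 1·45 + 4, 45 = 11·4 + 1; back-substituting gives 1 = 71·49 − 37·94, so 49⁻¹ ≡ 71 (mod 94).
Then y ↦ 71(y − 26) is a two-sided inverse to f, so every y ∈ ℤ_{94} has a preimage.
Hence f is bijective.
Since f is bijective, we compute f⁻¹(12): solve 49x + 26 ≡ 12 (mod 94), i.e. 49x ≡ 80 (mod 94).
Multiplying by 49⁻¹ = 71 gives x ≡ 71·80 = 5680 = 60·94 + 40 ≡ 40 (mod 94).
Check: f(40) = 49·40 + 26 = 1986 = 21·94 + 12 ≡ 12 (mod 94).

40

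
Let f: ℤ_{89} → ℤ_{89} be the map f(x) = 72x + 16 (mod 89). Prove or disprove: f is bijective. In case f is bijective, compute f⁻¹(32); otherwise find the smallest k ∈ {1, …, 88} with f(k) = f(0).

If f(u) = f(v), then 72u ≡ 72v (mod 89). Because gcd(72, 89) = 1, we may cancel 72 to get u ≡ v (mod 89).
We now compute 72⁻¹ mod 89 explicitly. Euclid's algorithm: 89 = 1·72 + 17, 72 = 4·17 + 4, 17 = 4·4 + 1; back-substituting gives 1 = 68·72 − 55·89, so 72⁻¹ ≡ 68 (mod 89).
Then y ↦ 68(y − 16) is a two-sided inverse to f, so every y ∈ ℤ_{89} has a preimage.
So f is bijective.
Since f is bijective, we compute f⁻¹(32): solve 72x + 16 ≡ 32 (mod 89), i.e. 72x ≡ 16 (mod 89).
Multiplying by 72⁻¹ = 68 gives x ≡ 68·16 = 1088 = 12·89 + 20 ≡ 20 (mod 89).
Check: f(20) = 72·20 + 16 = 1456 = 16·89 + 32 ≡ 32 (mod 89).

20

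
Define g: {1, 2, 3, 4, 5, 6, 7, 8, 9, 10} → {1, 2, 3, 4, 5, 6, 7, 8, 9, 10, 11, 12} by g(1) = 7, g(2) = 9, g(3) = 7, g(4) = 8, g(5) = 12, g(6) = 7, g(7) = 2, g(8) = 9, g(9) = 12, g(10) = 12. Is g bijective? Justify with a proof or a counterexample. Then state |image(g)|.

g(1) = 7 = g(3) with 1 ≠ 3, so g is not injective, hence not bijective.
The image of g is {2, 7, 8, 9, 12}, which has 5 elements.

5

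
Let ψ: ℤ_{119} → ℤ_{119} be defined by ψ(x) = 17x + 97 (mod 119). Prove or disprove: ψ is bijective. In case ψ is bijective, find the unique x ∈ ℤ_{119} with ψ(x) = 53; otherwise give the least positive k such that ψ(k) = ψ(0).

By definition, ψ is injective if ψ(s) = ψ(t) implies s = t.
We have gcd(17, 119) = 17 > 1. Taking s = 0 and t = 7: ψ(0) = 97 and ψ(7) = 17·7 + 97 = 216 ≡ 97 (mod 119).
So ψ(0) = ψ(7) while 0 ≠ 7, thus ψ is not injective, hence not bijective.
Since ψ is not bijective, we find the least positive k with ψ(k) = ψ(0): this means 17k ≡ 0 (mod 119), i.e. 119 ∣ 17k. Since gcd(17, 119) = 17, dividing through by 17 this holds exactly when 7 ∣ k.
The smallest positive such k is 7.

7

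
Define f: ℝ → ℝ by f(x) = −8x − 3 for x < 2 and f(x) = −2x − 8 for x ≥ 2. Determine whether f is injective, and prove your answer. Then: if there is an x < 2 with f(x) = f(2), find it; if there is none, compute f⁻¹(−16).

9/8

Both pieces are strictly decreasing (slopes −8 and −2), so each is injective on its own interval.
The left piece maps (−∞, 2) onto (−19, ∞); the right piece maps [2, ∞) onto (−∞, −12].
These images overlap. In particular f(2) = −12 (right piece), and solving −8x − 3 = −12 on the left piece gives x = 9/8 < 2.
So f(9/8) = f(2) with 9/8 ≠ 2, and f is not injective. This x = 9/8 is the requested value below 2.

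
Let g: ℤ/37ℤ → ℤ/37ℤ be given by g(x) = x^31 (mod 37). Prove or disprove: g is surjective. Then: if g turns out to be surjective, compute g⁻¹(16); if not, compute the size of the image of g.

Since 37 is prime, the nonzero elements of ℤ/37ℤ form a cyclic group of order 36.
As gcd(31, 36) = 1, raising to the 31st power is a bijection on this group: if x_1^31 ≡ x_2^31 then (x_1x_2^{−1})^31 = 1, and the only element of order dividing gcd(31, 36) = 1 is 1, so x_1 = x_2.
With g(0) = 0 this makes g injective on all of ℤ/37ℤ, hence bijective (finite equal-size domain and codomain). In particular g is surjective.
Since g is surjective, we find the preimage of 16. The inverse of x ↦ x^31 on (ℤ/37ℤ)^× is x ↦ x^7, because 31·7 = 217 = 6·36 + 1 ≡ 1 (mod 36) and x^{36} = 1 for x ≠ 0 (Fermat). So g⁻¹(16) = 16^7 mod 37.
Repeated squaring mod 37: 16^1 ≡ 16, 16^2 ≡ 16² = 256 ≡ 34, 16^4 ≡ 34² = 1156 ≡ 9. Since 7 = 4 + 2 + 1, 16^7 ≡ 9·34·16: 9·34 = 306 ≡ 10, then 10·16 = 160 ≡ 12. So 16^7 ≡ 12 (mod 37).
Hence g⁻¹(16) = 12.

12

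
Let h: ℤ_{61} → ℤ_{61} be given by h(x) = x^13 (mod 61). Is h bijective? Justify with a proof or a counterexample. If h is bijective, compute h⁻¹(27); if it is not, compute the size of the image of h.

Since 61 is prime, the nonzero elements of ℤ_{61} form a cyclic group of order 60.
As gcd(13, 60) = 1, raising to the 13th power is a bijection on this group: if a^13 ≡ b^13 then (ab^{−1})^13 = 1, and the only element of order dividing gcd(13, 60) = 1 is 1, so a = b.
With h(0) = 0 this makes h injective on all of ℤ_{61}, hence bijective (finite equal-size domain and codomain). In particular h is bijective.
Since h is bijective, we find the preimage of 27. The inverse of x ↦ x^13 on (ℤ_{61})^× is x ↦ x^37, because 13·37 = 481 = 8·60 + 1 ≡ 1 (mod 60) and x^{60} = 1 for x ≠ 0 (Fermat). So h⁻¹(27) = 27^37 mod 61.
Repeated squaring mod 61: 27^1 ≡ 27, 27^2 ≡ 27² = 729 ≡ 58, 27^4 ≡ 58² = 3364 ≡ 9, 27^8 ≡ 9² = 81 ≡ 20, 27^16 ≡ 20² = 400 ≡ 34, 27^32 ≡ 34² = 1156 ≡ 58. Since 37 = 32 + 4 + 1, 27^37 ≡ 58·9·27: 58·9 = 522 ≡ 34, then 34·27 = 918 ≡ 3. So 27^37 ≡ 3 (mod 61).
Hence h⁻¹(27) = 3.

3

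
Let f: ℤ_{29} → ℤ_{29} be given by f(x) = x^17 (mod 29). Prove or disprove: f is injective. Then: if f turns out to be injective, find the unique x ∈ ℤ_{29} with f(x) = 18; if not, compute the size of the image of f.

Since 29 is prime, the nonzero elements of ℤ_{29} form a cyclic group of order 28.
As gcd(17, 28) = 1, raising to the 17th power is a bijection on this group: if a^17 ≡ b^17 then (ab^{−1})^17 = 1, and the only element of order dividing gcd(17, 28) = 1 is 1, so a = b.
With f(0) = 0 this makes f injective on all of ℤ_{29}, hence bijective (finite equal-size domain and codomain). In particular f is injective.
Since f is injective, we find the preimage of 18. The inverse of x ↦ x^17 on (ℤ_{29})^× is x ↦ x^5, because 17·5 = 85 = 3·28 + 1 ≡ 1 (mod 28) and x^{28} = 1 for x ≠ 0 (Fermat). So f⁻¹(18) = 18^5 mod 29.
Repeated squaring mod 29: 18^1 ≡ 18, 18^2 ≡ 18² = 324 ≡ 5, 18^4 ≡ 5² = 25. Since 5 = 4 + 1, 18^5 ≡ 25·18: 25·18 = 450 ≡ 15. So 18^5 ≡ 15 (mod 29).
Hence f⁻¹(18) = 15.

15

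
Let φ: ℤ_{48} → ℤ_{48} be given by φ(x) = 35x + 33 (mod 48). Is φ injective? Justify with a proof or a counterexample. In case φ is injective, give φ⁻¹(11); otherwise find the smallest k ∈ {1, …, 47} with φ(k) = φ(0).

46

If φ(a) = φ(b), then 35a ≡ 35b (mod 48). Because gcd(35, 48) = 1, we may cancel 35 to get a ≡ b (mod 48).
Therefore φ is injective.
We now compute 35⁻¹ mod 48 explicitly. Euclid's algorithm: 48 = 1·35 + 13, 35 = 2·13 + 9, 13 = 1·9 + 4, 9 = 2·4 + 1; back-substituting gives 1 = 11·35 − 8·48, so 35⁻¹ ≡ 11 (mod 48).
Since φ is injective, we compute φ⁻¹(11): solve 35x + 33 ≡ 11 (mod 48), i.e. 35x ≡ 26 (mod 48).
Multiplying by 35⁻¹ = 11 gives x ≡ 11·26 = 286 = 5·48 + 46 ≡ 46 (mod 48).
Check: φ(46) = 35·46 + 33 = 1643 = 34·48 + 11 ≡ 11 (mod 48).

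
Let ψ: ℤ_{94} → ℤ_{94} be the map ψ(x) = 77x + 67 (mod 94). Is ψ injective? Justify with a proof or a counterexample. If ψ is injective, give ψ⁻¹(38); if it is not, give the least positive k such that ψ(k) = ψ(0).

57

Suppose ψ(u) = ψ(v) in ℤ_{94}. Then 77u + 67 ≡ 77v + 67 (mod 94), so 77(u − v) ≡ 0 (mod 94).
Since gcd(77, 94) = 1, 77 is invertible modulo 94, therefore u − v ≡ 0 (mod 94), i.e. u = v.
Therefore ψ is injective.
We now compute 77⁻¹ mod 94 explicitly. Euclid's algorithm: 94 = 1·77 + 17, 77 = 4·17 + 9, 17 = 1·9 + 8, 9 = 1·8 + 1; back-substituting gives 1 = 11·77 − 9·94, so 77⁻¹ ≡ 11 (mod 94).
Since ψ is injective, we compute ψ⁻¹(38): solve 77x + 67 ≡ 38 (mod 94), i.e. 77x ≡ 65 (mod 94).
Multiplying by 77⁻¹ = 11 gives x ≡ 11·65 = 715 = 7·94 + 57 ≡ 57 (mod 94).
Check: ψ(57) = 77·57 + 67 = 4456 = 47·94 + 38 ≡ 38 (mod 94).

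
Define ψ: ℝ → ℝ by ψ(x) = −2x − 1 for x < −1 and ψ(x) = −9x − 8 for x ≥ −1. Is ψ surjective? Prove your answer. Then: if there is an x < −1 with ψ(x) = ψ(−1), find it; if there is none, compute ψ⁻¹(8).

-9/2

Both pieces are strictly decreasing (slopes −2 and −9), so each is injective on its own interval.
The left piece maps (−∞, −1) onto (1, ∞); the right piece maps [−1, ∞) onto (−∞, 1].
These images together cover ℝ, so ψ is surjective.
Because the two images are disjoint, no x < −1 has ψ(x) = ψ(−1), so we compute ψ⁻¹(8): 8 lies in (1, ∞), so solve −2x − 1 = 8: x = (8 + 1)/(−2) = −9/2.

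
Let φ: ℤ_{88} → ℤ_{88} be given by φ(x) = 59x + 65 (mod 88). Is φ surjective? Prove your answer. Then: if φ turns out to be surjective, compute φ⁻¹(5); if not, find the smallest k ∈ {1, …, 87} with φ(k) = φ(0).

84

Recall: surjectivity means every element of the codomain has a preimage under φ.
Since gcd(59, 88) = 1, 59 is invertible modulo 88. Euclid's algorithm: 88 = 1·59 + 29, 59 = 2·29 + 1; back-substituting gives 1 = 3·59 − 2·88, so 59⁻¹ ≡ 3 (mod 88).
For any y ∈ ℤ_{88}, x = 3(y − 65) mod 88 satisfies φ(x) = 59·3(y − 65) + 65 ≡ y (since 59·3 ≡ 1 mod 88). So every y has a preimage.
Thus φ is surjective.
Since φ is surjective, we compute φ⁻¹(5): solve 59x + 65 ≡ 5 (mod 88), i.e. 59x ≡ 28 (mod 88).
Multiplying by 59⁻¹ = 3 gives x ≡ 3·28 = 84 ≡ 84 (mod 88).
Check: φ(84) = 59·84 + 65 = 5021 = 57·88 + 5 ≡ 5 (mod 88).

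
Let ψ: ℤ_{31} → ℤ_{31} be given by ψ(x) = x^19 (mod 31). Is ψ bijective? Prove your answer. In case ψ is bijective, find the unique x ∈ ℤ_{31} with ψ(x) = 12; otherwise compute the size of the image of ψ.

Since 31 is prime, the nonzero elements of ℤ_{31} form a cyclic group of order 30.
As gcd(19, 30) = 1, raising to the 19th power is a bijection on this group: if x_1^19 ≡ x_2^19 then (x_1x_2^{−1})^19 = 1, and the only element of order dividing gcd(19, 30) = 1 is 1, so x_1 = x_2.
With ψ(0) = 0 this makes ψ injective on all of ℤ_{31}, hence bijective (finite equal-size domain and codomain). In particular ψ is bijective.
Since ψ is bijective, we find the preimage of 12. The inverse of x ↦ x^19 on (ℤ_{31})^× is x ↦ x^19, because 19·19 = 361 = 12·30 + 1 ≡ 1 (mod 30) and x^{30} = 1 for x ≠ 0 (Fermat). So ψ⁻¹(12) = 12^19 mod 31.
Repeated squaring mod 31: 12^1 ≡ 12, 12^2 ≡ 12² = 144 ≡ 20, 12^4 ≡ 20² = 400 ≡ 28, 12^8 ≡ 28² = 784 ≡ 9, 12^16 ≡ 9² = 81 ≡ 19. Since 19 = 16 + 2 + 1, 12^19 ≡ 19·20·12: 19·20 = 380 ≡ 8, then 8·12 = 96 ≡ 3. So 12^19 ≡ 3 (mod 31).
Hence ψ⁻¹(12) = 3.

3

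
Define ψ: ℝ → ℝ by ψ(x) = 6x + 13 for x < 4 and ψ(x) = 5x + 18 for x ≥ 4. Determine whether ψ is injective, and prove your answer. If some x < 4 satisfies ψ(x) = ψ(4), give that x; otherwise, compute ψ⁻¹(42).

Both pieces are strictly increasing (slopes 6 and 5), so each is injective on its own interval.
The left piece maps (−∞, 4) onto (−∞, 37); the right piece maps [4, ∞) onto [38, ∞).
These images are disjoint, so no value is attained by both pieces. So ψ is injective.
Because the two images are disjoint, no x < 4 has ψ(x) = ψ(4), so we compute ψ⁻¹(42): 42 lies in [38, ∞), so solve 5x + 18 = 42: x = (42 − 18)/5 = 24/5.

24/5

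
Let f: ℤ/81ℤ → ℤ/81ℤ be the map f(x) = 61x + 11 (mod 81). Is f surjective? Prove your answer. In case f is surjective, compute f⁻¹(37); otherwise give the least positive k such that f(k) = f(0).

23

Since gcd(61, 81) = 1, 61 is invertible modulo 81. Euclid's algorithm: 81 = 1·61 + 20, 61 = 3·20 + 1; back-substituting gives 1 = 4·61 − 3·81, so 61⁻¹ ≡ 4 (mod 81).
Then y ↦ 4(y − 11) is a two-sided inverse to f, so every y ∈ ℤ/81ℤ has a preimage.
So f is surjective.
Since f is surjective, we find f⁻¹(37): we need 61x ≡ 37 − 11 ≡ 26 (mod 81). Using 61⁻¹ = 4: x ≡ 4·26 = 104 = 1·81 + 23, so x = 23.
Check: f(23) = 61·23 + 11 = 1414 = 17·81 + 37 ≡ 37 (mod 81).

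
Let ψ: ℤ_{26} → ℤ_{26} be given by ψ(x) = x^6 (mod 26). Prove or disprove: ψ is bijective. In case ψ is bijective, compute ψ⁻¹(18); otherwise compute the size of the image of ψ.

ψ(1) = 1^6 = 1.
ψ(3): Repeated squaring mod 26: 3^1 ≡ 3, 3^2 ≡ 3² = 9, 3^4 ≡ 9² = 81 ≡ 3. Since 6 = 4 + 2, 3^6 ≡ 3·9: 3·9 = 27 ≡ 1. So 3^6 ≡ 1 (mod 26).
So ψ(1) = ψ(3) = 1 while 1 ≠ 3, therefore ψ is not injective, hence not bijective.
Since ψ is not bijective, we determine |image(ψ)|. Computing x^6 mod 26 for each x (by repeated squaring, reducing mod 26 at every step), the values ψ(0), ψ(1), …, ψ(25) are: 0, 1, 12, 1, 14, 25, 12, 25, 12, 1, 14, 25, 14, 13, 14, 25, 14, 1, 12, 25, 12, 25, 14, 1, 12, 1.
The distinct values are {0, 1, 12, 13, 14, 25}; there are 6 of them.

6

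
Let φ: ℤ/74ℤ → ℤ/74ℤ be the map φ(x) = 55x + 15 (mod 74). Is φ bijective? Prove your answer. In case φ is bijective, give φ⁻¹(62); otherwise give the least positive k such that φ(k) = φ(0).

Recall: injectivity means: for all x_1, x_2 in the domain, φ(x_1) = φ(x_2) implies x_1 = x_2.
Suppose φ(x_1) = φ(x_2) in ℤ/74ℤ. Then 55x_1 + 15 ≡ 55x_2 + 15 (mod 74), thus 55(x_1 − x_2) ≡ 0 (mod 74).
Since gcd(55, 74) = 1, 55 is invertible modulo 74, therefore x_1 − x_2 ≡ 0 (mod 74), i.e. x_1 = x_2.
We now compute 55⁻¹ mod 74 explicitly. Euclid's algorithm: 74 = 1·55 + 19, 55 = 2·19 + 17, 19 = 1·17 + 2, 17 = 8·2 + 1; back-substituting gives 1 = 35·55 − 26·74, so 55⁻¹ ≡ 35 (mod 74).
For any y ∈ ℤ/74ℤ, x = 35(y − 15) mod 74 satisfies φ(x) = 55·35(y − 15) + 15 ≡ y (since 55·35 ≡ 1 mod 74). So every y has a preimage.
Hence φ is bijective.
Since φ is bijective, we compute φ⁻¹(62): solve 55x + 15 ≡ 62 (mod 74), i.e. 55x ≡ 47 (mod 74).
Multiplying by 55⁻¹ = 35 gives x ≡ 35·47 = 1645 = 22·74 + 17 ≡ 17 (mod 74).
Check: φ(17) = 55·17 + 15 = 950 = 12·74 + 62 ≡ 62 (mod 74).

17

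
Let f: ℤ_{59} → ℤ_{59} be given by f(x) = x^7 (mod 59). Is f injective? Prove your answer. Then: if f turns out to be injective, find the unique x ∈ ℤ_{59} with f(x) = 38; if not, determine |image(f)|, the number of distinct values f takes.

52

Since 59 is prime, the nonzero elements of ℤ_{59} form a cyclic group of order 58.
As gcd(7, 58) = 1, raising to the 7th power is a bijection on this group: if s^7 ≡ t^7 then (st^{−1})^7 = 1, and the only element of order dividing gcd(7, 58) = 1 is 1, so s = t.
With f(0) = 0 this makes f injective on all of ℤ_{59}, hence bijective (finite equal-size domain and codomain). In particular f is injective.
Since f is injective, we find the preimage of 38. The inverse of x ↦ x^7 on (ℤ_{59})^× is x ↦ x^25, because 7·25 = 175 = 3·58 + 1 ≡ 1 (mod 58) and x^{58} = 1 for x ≠ 0 (Fermat). So f⁻¹(38) = 38^25 mod 59.
Repeated squaring mod 59: 38^1 ≡ 38, 38^2 ≡ 38² = 1444 ≡ 28, 38^4 ≡ 28² = 784 ≡ 17, 38^8 ≡ 17² = 289 ≡ 53, 38^16 ≡ 53² = 2809 ≡ 36. Since 25 = 16 + 8 + 1, 38^25 ≡ 36·53·38: 36·53 = 1908 ≡ 20, then 20·38 = 760 ≡ 52. So 38^25 ≡ 52 (mod 59).
Hence f⁻¹(38) = 52.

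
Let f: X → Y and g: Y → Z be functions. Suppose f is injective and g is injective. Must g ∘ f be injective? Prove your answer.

injective

Suppose (g ∘ f)(u) = (g ∘ f)(v), i.e. g(f(u)) = g(f(v)).
Since g is injective, f(u) = f(v). Since f is injective, u = v. Therefore g ∘ f is injective.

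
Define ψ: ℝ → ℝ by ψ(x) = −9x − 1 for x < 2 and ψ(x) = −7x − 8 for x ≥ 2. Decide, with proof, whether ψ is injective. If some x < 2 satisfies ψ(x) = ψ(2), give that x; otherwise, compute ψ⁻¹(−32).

24/7

Both pieces are strictly decreasing (slopes −9 and −7), so each is injective on its own interval.
The left piece maps (−∞, 2) onto (−19, ∞); the right piece maps [2, ∞) onto (−∞, −22].
These images are disjoint, so no value is attained by both pieces. So ψ is injective.
Because the two images are disjoint, no x < 2 has ψ(x) = ψ(2), so we compute ψ⁻¹(−32): −32 lies in (−∞, −22], so solve −7x − 8 = −32: x = (−32 + 8)/(−7) = 24/7.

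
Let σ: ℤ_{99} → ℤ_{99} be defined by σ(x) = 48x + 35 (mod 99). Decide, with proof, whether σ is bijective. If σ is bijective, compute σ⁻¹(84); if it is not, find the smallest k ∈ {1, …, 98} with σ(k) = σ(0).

33

Recall: σ is injective when σ(x_1) = σ(x_2) forces x_1 = x_2.
We have gcd(48, 99) = 3 > 1. Taking x_1 = 0 and x_2 = 33: σ(0) = 35 and σ(33) = 48·33 + 35 = 1619 ≡ 35 (mod 99).
So σ(0) = σ(33) while 0 ≠ 33, so σ is not injective, hence not bijective.
Since σ is not bijective, we find the least positive k with σ(k) = σ(0): this means 48k ≡ 0 (mod 99), i.e. 99 ∣ 48k. Since gcd(48, 99) = 3, dividing through by 3 this holds exactly when 33 ∣ 16k, and as gcd(16, 33) = 1, exactly when 33 ∣ k.
The smallest positive such k is 33.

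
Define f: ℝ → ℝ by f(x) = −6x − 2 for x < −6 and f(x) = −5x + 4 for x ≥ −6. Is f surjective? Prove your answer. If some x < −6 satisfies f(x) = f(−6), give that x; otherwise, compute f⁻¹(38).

-20/3

Both pieces are strictly decreasing (slopes −6 and −5), so each is injective on its own interval.
The left piece maps (−∞, −6) onto (34, ∞); the right piece maps [−6, ∞) onto (−∞, 34].
These images together cover ℝ, so f is surjective.
Because the two images are disjoint, no x < −6 has f(x) = f(−6), so we compute f⁻¹(38): 38 lies in (34, ∞), so solve −6x − 2 = 38: x = (38 + 2)/(−6) = −20/3.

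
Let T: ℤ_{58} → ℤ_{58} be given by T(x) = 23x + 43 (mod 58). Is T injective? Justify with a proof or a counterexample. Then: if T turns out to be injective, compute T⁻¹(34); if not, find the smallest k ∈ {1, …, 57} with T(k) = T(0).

45

If T(a) = T(b), then 23a ≡ 23b (mod 58). Because gcd(23, 58) = 1, we may cancel 23 to get a ≡ b (mod 58).
Thus T is injective.
We now compute 23⁻¹ mod 58 explicitly. Euclid's algorithm: 58 = 2·23 + 12, 23 = 1·12 + 11, 12 = 1·11 + 1; back-substituting gives 1 = 53·23 − 21·58, so 23⁻¹ ≡ 53 (mod 58).
Since T is injective, we compute T⁻¹(34): solve 23x + 43 ≡ 34 (mod 58), i.e. 23x ≡ 49 (mod 58).
Multiplying by 23⁻¹ = 53 gives x ≡ 53·49 = 2597 = 44·58 + 45 ≡ 45 (mod 58).
Check: T(45) = 23·45 + 43 = 1078 = 18·58 + 34 ≡ 34 (mod 58).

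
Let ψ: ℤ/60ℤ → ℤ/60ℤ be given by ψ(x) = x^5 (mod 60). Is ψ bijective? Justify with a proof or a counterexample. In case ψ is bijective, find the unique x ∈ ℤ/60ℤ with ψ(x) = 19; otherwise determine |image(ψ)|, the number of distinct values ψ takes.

45

ψ(0) = 0^5 = 0.
ψ(30): Repeated squaring mod 60: 30^1 ≡ 30, 30^2 ≡ 30² = 900 ≡ 0, 30^4 ≡ 0² = 0. Since 5 = 4 + 1, 30^5 ≡ 0·30: 0·30 = 0. So 30^5 ≡ 0 (mod 60).
So ψ(0) = ψ(30) = 0 while 0 ≠ 30, thus ψ is not injective, hence not bijective.
Since ψ is not bijective, we determine |image(ψ)|. Computing x^5 mod 60 for each x (by repeated squaring, reducing mod 60 at every step), the values ψ(0), ψ(1), …, ψ(59) are: 0, 1, 32, 3, 4, 5, 36, 7, 8, 9, 40, 11, 12, 13, 44, 15, 16, 17, 48, 19, 20, 21, 52, 23, 24, 25, 56, 27, 28, 29, 0, 31, 32, 33, 4, 35, 36, 37, 8, 39, 40, 41, 12, 43, 44, 45, 16, 47, 48, 49, 20, 51, 52, 53, 24, 55, 56, 57, 28, 59.
The distinct values are {0, 1, 3, 4, 5, 7, 8, 9, 11, 12, 13, 15, 16, 17, 19, 20, 21, 23, 24, 25, 27, 28, 29, 31, 32, 33, 35, 36, 37, 39, 40, 41, 43, 44, 45, 47, 48, 49, 51, 52, 53, 55, 56, 57, 59}; there are 45 of them.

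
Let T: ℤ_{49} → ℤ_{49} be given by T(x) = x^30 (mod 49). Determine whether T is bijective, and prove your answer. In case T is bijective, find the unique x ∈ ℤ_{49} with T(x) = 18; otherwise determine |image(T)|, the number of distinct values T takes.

T(3): Repeated squaring mod 49: 3^1 ≡ 3, 3^2 ≡ 3² = 9, 3^4 ≡ 9² = 81 ≡ 32, 3^8 ≡ 32² = 1024 ≡ 44, 3^16 ≡ 44² = 1936 ≡ 25. Since 30 = 16 + 8 + 4 + 2, 3^30 ≡ 25·44·32·9: 25·44 = 1100 ≡ 22, then 22·32 = 704 ≡ 18, then 18·9 = 162 ≡ 15. So 3^30 ≡ 15 (mod 49).
T(5): Repeated squaring mod 49: 5^1 ≡ 5, 5^2 ≡ 5² = 25, 5^4 ≡ 25² = 625 ≡ 37, 5^8 ≡ 37² = 1369 ≡ 46, 5^16 ≡ 46² = 2116 ≡ 9. Since 30 = 16 + 8 + 4 + 2, 5^30 ≡ 9·46·37·25: 9·46 = 414 ≡ 22, then 22·37 = 814 ≡ 30, then 30·25 = 750 ≡ 15. So 5^30 ≡ 15 (mod 49).
So T(3) = T(5) = 15 while 3 ≠ 5, thus T is not injective, hence not bijective.
Since T is not bijective, we determine |image(T)|. Computing x^30 mod 49 for each x (by repeated squaring, reducing mod 49 at every step), the values T(0), T(1), …, T(48) are: 0, 1, 22, 15, 43, 15, 36, 0, 15, 29, 36, 22, 8, 22, 0, 29, 36, 8, 1, 1, 8, 0, 43, 43, 29, 29, 43, 43, 0, 8, 1, 1, 8, 36, 29, 0, 22, 8, 22, 36, 29, 15, 0, 36, 15, 43, 15, 22, 1.
The distinct values are {0, 1, 8, 15, 22, 29, 36, 43}; there are 8 of them.

8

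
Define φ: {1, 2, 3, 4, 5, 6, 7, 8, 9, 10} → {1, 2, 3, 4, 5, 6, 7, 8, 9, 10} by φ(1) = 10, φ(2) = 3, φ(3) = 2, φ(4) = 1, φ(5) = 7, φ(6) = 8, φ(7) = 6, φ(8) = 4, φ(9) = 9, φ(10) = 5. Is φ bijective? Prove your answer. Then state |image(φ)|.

The values 10, 3, 2, 1, 7, 8, 6, 4, 9, 5 are a permutation of {1, 2, 3, 4, 5, 6, 7, 8, 9, 10}: each element appears exactly once.
So φ is injective and surjective, hence bijective.
The image of φ is {1, 2, 3, 4, 5, 6, 7, 8, 9, 10}, which has 10 elements.

10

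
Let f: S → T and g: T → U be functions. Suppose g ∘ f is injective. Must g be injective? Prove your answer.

No. Take S = {0, 1}, T = {0, 1, 2}, U = {0, 1, 2}, f(a) = a for each a ∈ S, and g(b) = 1 if b ∈ {1, 2} else g(b) = b.
Then g ∘ f = f is injective (S ⊂ T and f is the inclusion), but g(1) = g(2) = 1 with 1 ≠ 2, so g is not injective.

not injective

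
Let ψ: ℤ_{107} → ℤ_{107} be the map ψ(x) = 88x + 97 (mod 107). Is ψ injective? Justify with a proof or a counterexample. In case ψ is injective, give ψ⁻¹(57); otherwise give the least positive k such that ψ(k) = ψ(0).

19

If ψ(s) = ψ(t), then 88s ≡ 88t (mod 107). Because gcd(88, 107) = 1, we may cancel 88 to get s ≡ t (mod 107).
Thus ψ is injective.
We now compute 88⁻¹ mod 107 explicitly. Euclid's algorithm: 107 = 1·88 + 19, 88 = 4·19 + 12, 19 = 1·12 + 7, 12 = 1·7 + 5, 7 = 1·5 + 2, 5 = 2·2 + 1; back-substituting gives 1 = 45·88 − 37·107, so 88⁻¹ ≡ 45 (mod 107).
Since ψ is injective, we compute ψ⁻¹(57): solve 88x + 97 ≡ 57 (mod 107), i.e. 88x ≡ 67 (mod 107).
Multiplying by 88⁻¹ = 45 gives x ≡ 45·67 = 3015 = 28·107 + 19 ≡ 19 (mod 107).
Check: ψ(19) = 88·19 + 97 = 1769 = 16·107 + 57 ≡ 57 (mod 107).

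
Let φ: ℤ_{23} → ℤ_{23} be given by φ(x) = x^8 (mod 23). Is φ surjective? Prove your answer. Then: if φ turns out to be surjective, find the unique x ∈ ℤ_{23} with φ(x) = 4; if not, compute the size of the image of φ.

12

φ(11): Repeated squaring mod 23: 11^1 ≡ 11, 11^2 ≡ 11² = 121 ≡ 6, 11^4 ≡ 6² = 36 ≡ 13, 11^8 ≡ 13² = 169 ≡ 8. So 11^8 ≡ 8 (mod 23).
φ(12): Repeated squaring mod 23: 12^1 ≡ 12, 12^2 ≡ 12² = 144 ≡ 6, 12^4 ≡ 6² = 36 ≡ 13, 12^8 ≡ 13² = 169 ≡ 8. So 12^8 ≡ 8 (mod 23).
So φ(11) = φ(12) = 8 while 11 ≠ 12, hence φ is not injective.
A non-injective map from the 23-element set ℤ_{23} to itself takes at most 22 distinct values, so it cannot be surjective. Thus φ is not surjective.
Since φ is not surjective, we determine |image(φ)|. Computing x^8 mod 23 for each x (by repeated squaring, reducing mod 23 at every step), the values φ(0), φ(1), …, φ(22) are: 0, 1, 3, 6, 9, 16, 18, 12, 4, 13, 2, 8, 8, 2, 13, 4, 12, 18, 16, 9, 6, 3, 1.
The distinct values are {0, 1, 2, 3, 4, 6, 8, 9, 12, 13, 16, 18}; there are 12 of them.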